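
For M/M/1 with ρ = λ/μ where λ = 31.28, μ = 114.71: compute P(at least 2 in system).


ρ = 31.28/114.71 = 0.2727
P(N ≥ n) = ρ^n = 0.2727^2 = 0.074359

Final: 0.074359


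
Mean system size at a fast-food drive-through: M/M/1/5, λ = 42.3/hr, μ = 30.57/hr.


ρ = 42.3/30.57 = 1.3837
L = ρ[1 − (K+1)ρ^K + Kρ^(K+1)] / [(1−ρ)(1−ρ^(K+1))]
Numerator: 1.3837·(1 − 6·5.072530 + 5·7.018908) = 7.830911
Denominator: (-0.3837)·(-6.018908) = 2.309512
L = 7.830911/2.309512 = 3.3907

Final: 3.3907


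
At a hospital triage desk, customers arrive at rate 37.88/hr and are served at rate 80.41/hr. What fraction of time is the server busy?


ρ = λ/μ = 37.88/80.41 = 0.4711

Final: 0.4711


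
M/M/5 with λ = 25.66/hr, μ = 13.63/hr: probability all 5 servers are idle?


a = λ/μ = 25.66/13.63 = 1.8826; ρ = a/c = 0.3765
Σ_{k=0}^{4} a^k/k! (terms k=0..4) = 1.00000 + 1.88261 + 1.77211 + 1.11207 + 0.52340 = 6.29019
Tail: a^5/(5!(1−ρ)) = 23.64852/(120·0.6235) = 0.31608
P₀ = 1/(6.29019 + 0.31608) = 1/6.60627 = 0.151371

Final: 0.151371


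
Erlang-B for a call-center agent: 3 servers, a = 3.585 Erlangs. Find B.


B(c,a) = (a^c/c!) / Σ_{k=0}^{c} a^k/k!
a^3/3! = 7.679204
Σ terms (k=0..3): 1.00000 + 3.58500 + 6.42611 + 7.67920 = 18.690317
B = 7.679204/18.690317 = 0.410865

Final: 0.410865


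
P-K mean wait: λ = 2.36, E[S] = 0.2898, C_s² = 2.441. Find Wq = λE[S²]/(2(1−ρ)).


ρ = λ·E[S] = 2.36·0.2898 = 0.6839
E[S²] = E[S]²(1+C_s²) = 0.2898²·(1+2.441) = 0.288989
Wq = λ·E[S²]/(2(1−ρ)) = 2.36·0.288989/(2·0.3161) = 1.07889 hr

Final: 1.07889 hr


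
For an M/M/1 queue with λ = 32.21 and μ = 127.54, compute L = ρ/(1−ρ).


ρ = λ/μ = 32.21/127.54 = 0.2525
L = ρ/(1−ρ) = 0.2525/(1 − 0.2525) = 0.2525/0.7475 = 0.3379

Final: 0.3379


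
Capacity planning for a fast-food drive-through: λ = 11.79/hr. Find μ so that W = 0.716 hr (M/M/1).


W = 1/(μ−λ) ⇒ μ − λ = 1/W = 1/0.716 = 1.3966
μ = λ + 1/W = 11.79 + 1.3966 = 13.1866 per hr

Final: 13.1866 /hr


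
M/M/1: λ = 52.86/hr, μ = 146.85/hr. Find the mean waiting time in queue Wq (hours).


ρ = 52.86/146.85 = 0.3600
Wq = ρ/(μ−λ) = 0.3600/(146.85 − 52.86) = 0.3600/93.99 = 0.003830 hr

Final: 0.003830 hr


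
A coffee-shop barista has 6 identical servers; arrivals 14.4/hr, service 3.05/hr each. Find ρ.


ρ = λ/(cμ) = 14.4/(6·3.05) = 14.4/18.30 = 0.7869

Final: 0.7869


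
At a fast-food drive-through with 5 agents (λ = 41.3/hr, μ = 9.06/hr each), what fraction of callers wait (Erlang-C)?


a = λ/μ = 4.5585; ρ = a/5 = 0.9117
P₀ = 0.004246 (from M/M/c formula)
C(c,a) = [a^c/(c!(1−ρ))]·P₀ = [1968.38148/(120·0.08830)]·0.004246
= 185.76600·0.004246 = 0.788836

Final: 0.788836


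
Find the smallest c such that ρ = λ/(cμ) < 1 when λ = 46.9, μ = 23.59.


Stability requires cμ > λ ⇔ c > λ/μ.
λ/μ = 46.9/23.59 = 1.9881
Minimum integer c = ⌊1.9881⌋ + 1 = 2
Check: 2·23.59 = 47.18 > 46.9, while 1·23.59 = 23.59 ≤ 46.9

Final: 2 servers


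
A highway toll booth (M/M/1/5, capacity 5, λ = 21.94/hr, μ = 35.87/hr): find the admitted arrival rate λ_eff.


ρ = 0.6117; P_K = (1−ρ)ρ^5/(1−ρ^6) = 0.035084
λ_eff = λ(1 − P_K) = 21.94·(1 − 0.035084) = 21.94·0.964916 = 21.1703 /hr

Final: 21.1703 /hr


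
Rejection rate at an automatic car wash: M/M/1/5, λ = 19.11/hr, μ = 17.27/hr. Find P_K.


ρ = λ/μ = 19.11/17.27 = 1.1065
P_K = (1−ρ)ρ^K/(1−ρ^(K+1)) = (-0.1065·1.658982)/(1 − 1.835735)
= -0.176753/-0.835735 = 0.211494

Final: 0.211494


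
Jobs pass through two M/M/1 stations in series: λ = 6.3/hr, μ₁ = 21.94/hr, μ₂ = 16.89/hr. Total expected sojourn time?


Each node sees arrival rate λ = 6.3/hr (tandem ⇒ throughput preserved).
W₁ = 1/(μ₁−λ) = 1/(21.94−6.3) = 0.06394 hr
W₂ = 1/(μ₂−λ) = 1/(16.89−6.3) = 0.09443 hr
W_total = W₁ + W₂ = 0.06394 + 0.09443 = 0.15837 hr

Final: 0.15837 hr


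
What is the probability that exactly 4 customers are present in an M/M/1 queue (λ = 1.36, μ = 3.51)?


ρ = 1.36/3.51 = 0.3875
P_n = (1−ρ)·ρ^n = (1 − 0.3875)·0.3875^4 = 0.6125·0.022539 = 0.013806

Final: 0.013806


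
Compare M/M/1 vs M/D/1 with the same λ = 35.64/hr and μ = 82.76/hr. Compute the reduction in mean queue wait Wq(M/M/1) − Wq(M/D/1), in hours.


ρ = 35.64/82.76 = 0.4306
Wq(M/M/1) = ρ/(μ−λ) = 0.4306/47.12 = 0.009139 hr
Wq(M/D/1) = ρ/(2(μ−λ)) = 0.004570 hr
Savings = 0.009139 − 0.004570 = 0.004570 hr

Final: 0.004570 hr


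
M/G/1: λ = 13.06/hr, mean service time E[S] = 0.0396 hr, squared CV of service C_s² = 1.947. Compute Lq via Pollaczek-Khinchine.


ρ = λ·E[S] = 13.06·0.0396 = 0.5172
Lq = ρ²(1+C_s²)/(2(1−ρ)) = 0.2675·(1+1.947)/(2·0.4828)
= 0.2675·2.9470/0.9656 = 0.81628

Final: 0.81628


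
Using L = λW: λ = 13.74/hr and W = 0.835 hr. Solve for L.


L = λW = 13.74·0.835 = 11.4729

Final: 11.4729


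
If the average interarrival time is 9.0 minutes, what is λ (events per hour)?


λ = 1/(interarrival time) in consistent units.
1 hour = 60 min, so λ = 60/9.0 = 6.6667 per hour

Final: 6.6667 /hr


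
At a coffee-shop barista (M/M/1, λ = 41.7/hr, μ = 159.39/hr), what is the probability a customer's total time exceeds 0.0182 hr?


W ~ Exponential(μ−λ) for M/M/1.
μ − λ = 159.39 − 41.7 = 117.6900
P(W > t) = e^{−(μ−λ)t} = e^{−2.1420} = 0.117425

Final: 0.117425


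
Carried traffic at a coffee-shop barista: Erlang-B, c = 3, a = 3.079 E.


B(3,3.079) = 0.355519 (Erlang-B)
Carried load = a(1 − B) = 3.079·(1 − 0.355519) = 3.079·0.644481 = 1.9844 E

Final: 1.9844 Erlangs


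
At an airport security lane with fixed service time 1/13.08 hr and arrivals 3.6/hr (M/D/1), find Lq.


ρ = 3.6/13.08 = 0.2752
M/D/1: Lq = ρ²/(2(1−ρ)) = 0.07575/(2·0.7248) = 0.05226

Final: 0.05226


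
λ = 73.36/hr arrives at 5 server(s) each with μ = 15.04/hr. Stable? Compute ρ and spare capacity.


Total capacity cμ = 5·15.04 = 75.20/hr
ρ = λ/(cμ) = 73.36/75.20 = 0.9755
Stable ⇔ ρ < 1: YES
Spare capacity = cμ − λ = 75.20 − 73.36 = 1.84/hr

Final: ρ = 0.9755; stable; margin = 1.84/hr


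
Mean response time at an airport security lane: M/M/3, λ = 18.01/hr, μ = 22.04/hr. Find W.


a = 0.8172; ρ = 0.2724; P₀ = 0.439367
Lq = P₀·a^c·ρ/(c!(1−ρ)²) = 0.02056
Wq = Lq/λ = 0.02056/18.01 = 0.001141 hr
W = Wq + 1/μ = 0.001141 + 0.04537 = 0.04651 hr

Final: 0.04651 hr


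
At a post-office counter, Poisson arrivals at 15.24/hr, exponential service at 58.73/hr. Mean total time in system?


W = 1/(μ−λ) = 1/(58.73 − 15.24) = 1/43.49 = 0.02299 hr

Final: 0.02299 hr


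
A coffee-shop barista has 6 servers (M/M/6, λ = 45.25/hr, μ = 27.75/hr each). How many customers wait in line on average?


a = λ/μ = 1.6306; ρ = a/6 = 0.2718
P₀ = 0.195723
Lq = P₀·a^c·ρ / (c!·(1−ρ)²) = 0.195723·18.79895·0.2718/(720·0.53032)
= 0.002619

Final: 0.002619


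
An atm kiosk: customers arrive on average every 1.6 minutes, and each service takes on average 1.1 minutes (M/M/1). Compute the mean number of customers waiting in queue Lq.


λ = 60/1.6 = 37.5000 /hr
μ = 60/1.1 = 54.5455 /hr
ρ = λ/μ = 37.5000/54.5455 = 0.6875
Lq = ρ²/(1−ρ) = 0.4727/0.3125 = 1.5125

Final: 1.5125


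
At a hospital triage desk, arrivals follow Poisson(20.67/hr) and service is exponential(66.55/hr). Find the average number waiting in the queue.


ρ = 20.67/66.55 = 0.3106
Lq = ρ²/(1−ρ) = 0.09647/0.6894 = 0.1399

Final: 0.1399


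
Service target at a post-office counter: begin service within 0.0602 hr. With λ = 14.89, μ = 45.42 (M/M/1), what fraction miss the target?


ρ = 14.89/45.42 = 0.3278
P(Wq > t) = ρ·e^{−(μ−λ)t} = 0.3278·e^{−1.8379}
= 0.3278·0.159150 = 0.052174

Final: 0.052174


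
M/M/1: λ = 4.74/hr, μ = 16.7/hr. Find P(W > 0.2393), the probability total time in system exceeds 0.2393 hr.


W ~ Exponential(μ−λ) for M/M/1.
μ − λ = 16.7 − 4.74 = 11.9600
P(W > t) = e^{−(μ−λ)t} = e^{−2.8620} = 0.057153

Final: 0.057153


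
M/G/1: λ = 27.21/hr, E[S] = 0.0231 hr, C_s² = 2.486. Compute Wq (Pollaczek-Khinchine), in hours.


ρ = λ·E[S] = 27.21·0.0231 = 0.6286
E[S²] = E[S]²(1+C_s²) = 0.0231²·(1+2.486) = 0.001860
Wq = λ·E[S²]/(2(1−ρ)) = 27.21·0.001860/(2·0.3714) = 0.06813 hr

Final: 0.06813 hr


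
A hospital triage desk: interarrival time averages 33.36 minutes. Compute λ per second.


λ = 1/(interarrival time) in consistent units.
1 second = 0.0166667 min, so λ = 0.0166667/33.36 = 0.0004996 per second

Final: 0.0004996 /sec


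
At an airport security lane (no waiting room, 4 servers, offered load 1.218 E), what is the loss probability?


B(c,a) = (a^c/c!) / Σ_{k=0}^{c} a^k/k!
a^4/4! = 0.091702
Σ terms (k=0..4): 1.00000 + 1.21800 + 0.74176 + 0.30116 + 0.09170 = 3.352619
B = 0.091702/3.352619 = 0.027352

Final: 0.027352


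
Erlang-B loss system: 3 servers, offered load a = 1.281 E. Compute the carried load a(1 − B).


B(3,1.281) = 0.101496 (Erlang-B)
Carried load = a(1 − B) = 1.281·(1 − 0.101496) = 1.281·0.898504 = 1.1510 E

Final: 1.1510 Erlangs


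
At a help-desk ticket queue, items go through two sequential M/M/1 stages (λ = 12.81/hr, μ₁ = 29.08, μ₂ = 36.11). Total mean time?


Each node sees arrival rate λ = 12.81/hr (tandem ⇒ throughput preserved).
W₁ = 1/(μ₁−λ) = 1/(29.08−12.81) = 0.06146 hr
W₂ = 1/(μ₂−λ) = 1/(36.11−12.81) = 0.04292 hr
W_total = W₁ + W₂ = 0.06146 + 0.04292 = 0.10438 hr

Final: 0.10438 hr


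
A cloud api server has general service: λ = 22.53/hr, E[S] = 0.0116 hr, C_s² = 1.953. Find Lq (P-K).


ρ = λ·E[S] = 22.53·0.0116 = 0.2613
Lq = ρ²(1+C_s²)/(2(1−ρ)) = 0.06830·(1+1.953)/(2·0.7387)
= 0.06830·2.9530/1.4773 = 0.13653

Final: 0.13653


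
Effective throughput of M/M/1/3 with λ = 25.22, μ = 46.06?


ρ = 0.5475; P_K = (1−ρ)ρ^3/(1−ρ^4) = 0.081609
λ_eff = λ(1 − P_K) = 25.22·(1 − 0.081609) = 25.22·0.918391 = 23.1618 /hr

Final: 23.1618 /hr


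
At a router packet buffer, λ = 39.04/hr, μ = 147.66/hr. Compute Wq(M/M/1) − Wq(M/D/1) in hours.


ρ = 39.04/147.66 = 0.2644
Wq(M/M/1) = ρ/(μ−λ) = 0.2644/108.62 = 0.002434 hr
Wq(M/D/1) = ρ/(2(μ−λ)) = 0.001217 hr
Savings = 0.002434 − 0.001217 = 0.001217 hr

Final: 0.001217 hr


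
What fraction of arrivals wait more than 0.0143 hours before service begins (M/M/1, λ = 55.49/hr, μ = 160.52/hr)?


ρ = 55.49/160.52 = 0.3457
P(Wq > t) = ρ·e^{−(μ−λ)t} = 0.3457·e^{−1.5019}
= 0.3457·0.222700 = 0.076985

Final: 0.076985


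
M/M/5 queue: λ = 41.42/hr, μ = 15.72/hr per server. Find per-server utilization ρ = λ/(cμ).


ρ = λ/(cμ) = 41.42/(5·15.72) = 41.42/78.60 = 0.5270

Final: 0.5270


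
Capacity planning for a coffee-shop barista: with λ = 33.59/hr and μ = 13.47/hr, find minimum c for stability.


Stability requires cμ > λ ⇔ c > λ/μ.
λ/μ = 33.59/13.47 = 2.4937
Minimum integer c = ⌊2.4937⌋ + 1 = 3
Check: 3·13.47 = 40.41 > 33.59, while 2·13.47 = 26.94 ≤ 33.59

Final: 3 servers


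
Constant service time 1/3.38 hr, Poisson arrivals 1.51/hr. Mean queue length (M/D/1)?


ρ = 1.51/3.38 = 0.4467
M/D/1: Lq = ρ²/(2(1−ρ)) = 0.1996/(2·0.5533) = 0.18037

Final: 0.18037


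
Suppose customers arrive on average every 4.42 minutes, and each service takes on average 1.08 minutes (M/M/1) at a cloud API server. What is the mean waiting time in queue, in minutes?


λ = 60/4.42 = 13.5747 /hr
μ = 60/1.08 = 55.5556 /hr
ρ = λ/μ = 13.5747/55.5556 = 0.2443
Wq = ρ/(μ−λ) = 0.2443/(55.5556−13.5747) = 0.005820 hr
In minutes: 0.005820·60 = 0.3492 min

Final: 0.3492 min


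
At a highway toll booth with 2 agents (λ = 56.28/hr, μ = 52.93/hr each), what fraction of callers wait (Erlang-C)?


a = λ/μ = 1.0633; ρ = a/2 = 0.5316
P₀ = 0.305785 (from M/M/c formula)
C(c,a) = [a^c/(c!(1−ρ))]·P₀ = [1.13059/(2·0.4684)]·0.305785
= 1.20698·0.305785 = 0.369076

Final: 0.369076


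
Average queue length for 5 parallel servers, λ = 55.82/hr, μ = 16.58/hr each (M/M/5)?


a = λ/μ = 3.3667; ρ = a/5 = 0.6733
P₀ = 0.030505
Lq = P₀·a^c·ρ / (c!·(1−ρ)²) = 0.030505·432.54025·0.6733/(120·0.10671)
= 0.69384

Final: 0.69384


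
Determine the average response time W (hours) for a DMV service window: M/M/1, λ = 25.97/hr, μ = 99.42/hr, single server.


W = 1/(μ−λ) = 1/(99.42 − 25.97) = 1/73.45 = 0.01361 hr

Final: 0.01361 hr


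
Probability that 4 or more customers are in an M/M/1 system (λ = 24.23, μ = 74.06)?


ρ = 24.23/74.06 = 0.3272
P(N ≥ n) = ρ^n = 0.3272^4 = 0.011457

Final: 0.011457


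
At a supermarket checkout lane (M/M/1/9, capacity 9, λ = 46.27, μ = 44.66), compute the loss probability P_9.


ρ = λ/μ = 46.27/44.66 = 1.0361
P_K = (1−ρ)ρ^K/(1−ρ^(K+1)) = (-0.03605·1.375394)/(1 − 1.424977)
= -0.049583/-0.424977 = 0.116673

Final: 0.116673


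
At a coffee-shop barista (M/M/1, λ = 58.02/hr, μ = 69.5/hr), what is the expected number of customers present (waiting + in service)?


ρ = λ/μ = 58.02/69.5 = 0.8348
L = ρ/(1−ρ) = 0.8348/(1 − 0.8348) = 0.8348/0.1652 = 5.0540

Final: 5.0540


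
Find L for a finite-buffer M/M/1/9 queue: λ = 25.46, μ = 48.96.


ρ = 25.46/48.96 = 0.5200
L = ρ[1 − (K+1)ρ^K + Kρ^(K+1)] / [(1−ρ)(1−ρ^(K+1))]
Numerator: 0.5200·(1 − 10·0.002781 + 9·0.001446) = 0.512324
Denominator: (0.4800)·(0.998554) = 0.479290
L = 0.512324/0.479290 = 1.0689

Final: 1.0689


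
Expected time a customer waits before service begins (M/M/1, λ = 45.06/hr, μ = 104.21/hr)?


ρ = 45.06/104.21 = 0.4324
Wq = ρ/(μ−λ) = 0.4324/(104.21 − 45.06) = 0.4324/59.15 = 0.007310 hr

Final: 0.007310 hr


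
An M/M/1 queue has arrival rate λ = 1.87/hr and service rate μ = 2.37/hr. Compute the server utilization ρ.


ρ = λ/μ = 1.87/2.37 = 0.7890

Final: 0.7890


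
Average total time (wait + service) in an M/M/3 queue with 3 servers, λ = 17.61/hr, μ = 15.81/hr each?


a = 1.1139; ρ = 0.3713; P₀ = 0.322527
Lq = P₀·a^c·ρ/(c!(1−ρ)²) = 0.06977
Wq = Lq/λ = 0.06977/17.61 = 0.003962 hr
W = Wq + 1/μ = 0.003962 + 0.06325 = 0.06721 hr

Final: 0.06721 hr


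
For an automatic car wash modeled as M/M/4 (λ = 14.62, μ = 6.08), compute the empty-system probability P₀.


a = λ/μ = 14.62/6.08 = 2.4046; ρ = a/c = 0.6012
Σ_{k=0}^{3} a^k/k! (terms k=0..3) = 1.00000 + 2.40461 + 2.89106 + 2.31729 = 8.61296
Tail: a^4/(4!(1−ρ)) = 33.43299/(24·0.3988) = 3.49266
P₀ = 1/(8.61296 + 3.49266) = 1/12.10561 = 0.082606

Final: 0.082606


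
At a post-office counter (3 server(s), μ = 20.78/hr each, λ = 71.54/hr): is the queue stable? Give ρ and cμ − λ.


Total capacity cμ = 3·20.78 = 62.34/hr
ρ = λ/(cμ) = 71.54/62.34 = 1.1476
Stable ⇔ ρ < 1: NO
Spare capacity = cμ − λ = 62.34 − 71.54 = -9.20/hr

Final: ρ = 1.1476; unstable; margin = -9.20/hr


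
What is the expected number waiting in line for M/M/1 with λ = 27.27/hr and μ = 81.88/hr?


ρ = 27.27/81.88 = 0.3330
Lq = ρ²/(1−ρ) = 0.1109/0.6670 = 0.1663

Final: 0.1663


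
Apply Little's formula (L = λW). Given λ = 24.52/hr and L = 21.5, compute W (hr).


W = L/λ = 21.5/24.52 = 0.8768 hr

Final: 0.8768 hr


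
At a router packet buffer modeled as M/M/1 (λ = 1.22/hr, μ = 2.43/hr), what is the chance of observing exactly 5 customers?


ρ = 1.22/2.43 = 0.5021
P_n = (1−ρ)·ρ^n = (1 − 0.5021)·0.5021^5 = 0.4979·0.031898 = 0.015884

Final: 0.015884


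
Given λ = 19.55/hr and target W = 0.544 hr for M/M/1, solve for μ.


W = 1/(μ−λ) ⇒ μ − λ = 1/W = 1/0.544 = 1.8382
μ = λ + 1/W = 19.55 + 1.8382 = 21.3882 per hr

Final: 21.3882 /hr


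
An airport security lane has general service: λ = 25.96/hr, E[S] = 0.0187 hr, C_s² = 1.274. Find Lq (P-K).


ρ = λ·E[S] = 25.96·0.0187 = 0.4855
Lq = ρ²(1+C_s²)/(2(1−ρ)) = 0.2357·(1+1.274)/(2·0.5145)
= 0.2357·2.2740/1.0291 = 0.52075

Final: 0.52075


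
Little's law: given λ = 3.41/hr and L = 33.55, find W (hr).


W = L/λ = 33.55/3.41 = 9.8387 hr

Final: 9.8387 hr


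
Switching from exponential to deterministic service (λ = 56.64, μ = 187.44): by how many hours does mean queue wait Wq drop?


ρ = 56.64/187.44 = 0.3022
Wq(M/M/1) = ρ/(μ−λ) = 0.3022/130.80 = 0.002310 hr
Wq(M/D/1) = ρ/(2(μ−λ)) = 0.001155 hr
Savings = 0.002310 − 0.001155 = 0.001155 hr

Final: 0.001155 hr


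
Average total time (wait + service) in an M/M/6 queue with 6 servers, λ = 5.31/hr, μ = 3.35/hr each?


a = 1.5851; ρ = 0.2642; P₀ = 0.204860
Lq = P₀·a^c·ρ/(c!(1−ρ)²) = 0.002202
Wq = Lq/λ = 0.002202/5.31 = 0.0004147 hr
W = Wq + 1/μ = 0.0004147 + 0.29851 = 0.29892 hr

Final: 0.29892 hr


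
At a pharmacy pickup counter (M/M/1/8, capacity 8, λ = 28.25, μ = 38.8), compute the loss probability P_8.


ρ = λ/μ = 28.25/38.8 = 0.7281
P_K = (1−ρ)ρ^K/(1−ρ^(K+1)) = (0.2719·0.078976)/(1 − 0.057502)
= 0.021474/0.942498 = 0.022784

Final: 0.022784


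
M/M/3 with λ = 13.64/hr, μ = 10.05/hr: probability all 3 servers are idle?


a = λ/μ = 13.64/10.05 = 1.3572; ρ = a/c = 0.4524
Σ_{k=0}^{2} a^k/k! (terms k=0..2) = 1.00000 + 1.35721 + 0.92101 = 3.27823
Tail: a^3/(3!(1−ρ)) = 2.50003/(6·0.5476) = 0.76091
P₀ = 1/(3.27823 + 0.76091) = 1/4.03914 = 0.247577

Final: 0.247577


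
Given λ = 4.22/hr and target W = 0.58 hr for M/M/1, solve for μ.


W = 1/(μ−λ) ⇒ μ − λ = 1/W = 1/0.58 = 1.7241
μ = λ + 1/W = 4.22 + 1.7241 = 5.9441 per hr

Final: 5.9441 /hr


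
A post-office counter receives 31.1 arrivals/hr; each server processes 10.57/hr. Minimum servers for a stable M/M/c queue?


Stability requires cμ > λ ⇔ c > λ/μ.
λ/μ = 31.1/10.57 = 2.9423
Minimum integer c = ⌊2.9423⌋ + 1 = 3
Check: 3·10.57 = 31.71 > 31.1, while 2·10.57 = 21.14 ≤ 31.1

Final: 3 servers


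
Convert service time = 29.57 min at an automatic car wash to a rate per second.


μ = 1/(service time) in consistent units.
1 second = 0.0166667 min, so μ = 0.0166667/29.57 = 0.0005636 per second

Final: 0.0005636 /sec


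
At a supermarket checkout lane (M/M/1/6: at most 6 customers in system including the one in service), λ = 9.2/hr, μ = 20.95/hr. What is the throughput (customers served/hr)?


ρ = 0.4391; P_K = (1−ρ)ρ^6/(1−ρ^7) = 0.004035
λ_eff = λ(1 − P_K) = 9.2·(1 − 0.004035) = 9.2·0.995965 = 9.1629 /hr

Final: 9.1629 /hr


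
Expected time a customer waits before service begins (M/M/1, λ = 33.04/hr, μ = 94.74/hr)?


ρ = 33.04/94.74 = 0.3487
Wq = ρ/(μ−λ) = 0.3487/(94.74 − 33.04) = 0.3487/61.70 = 0.005652 hr

Final: 0.005652 hr


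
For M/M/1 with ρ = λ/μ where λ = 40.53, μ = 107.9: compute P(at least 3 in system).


ρ = 40.53/107.9 = 0.3756
P(N ≥ n) = ρ^n = 0.3756^3 = 0.052999

Final: 0.052999


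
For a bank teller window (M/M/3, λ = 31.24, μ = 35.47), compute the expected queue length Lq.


a = λ/μ = 0.8807; ρ = a/3 = 0.2936
P₀ = 0.411558
Lq = P₀·a^c·ρ / (c!·(1−ρ)²) = 0.411558·0.68320·0.2936/(6·0.49903)
= 0.02757

Final: 0.02757


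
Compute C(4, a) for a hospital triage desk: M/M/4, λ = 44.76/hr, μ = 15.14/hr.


a = λ/μ = 2.9564; ρ = a/4 = 0.7391
P₀ = 0.040268 (from M/M/c formula)
C(c,a) = [a^c/(c!(1−ρ))]·P₀ = [76.39357/(24·0.2609)]·0.040268
= 12.20041·0.040268 = 0.491285

Final: 0.491285


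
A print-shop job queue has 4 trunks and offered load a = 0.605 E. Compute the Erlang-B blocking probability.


B(c,a) = (a^c/c!) / Σ_{k=0}^{c} a^k/k!
a^4/4! = 0.005582
Σ terms (k=0..4): 1.00000 + 0.60500 + 0.18301 + 0.03691 + 0.005582 = 1.830502
B = 0.005582/1.830502 = 0.003050

Final: 0.003050


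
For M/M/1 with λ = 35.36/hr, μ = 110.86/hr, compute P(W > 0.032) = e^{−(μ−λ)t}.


W ~ Exponential(μ−λ) for M/M/1.
μ − λ = 110.86 − 35.36 = 75.5000
P(W > t) = e^{−(μ−λ)t} = e^{−2.4160} = 0.089278

Final: 0.089278


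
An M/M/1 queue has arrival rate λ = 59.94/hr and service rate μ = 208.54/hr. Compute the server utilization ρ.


ρ = λ/μ = 59.94/208.54 = 0.2874

Final: 0.2874


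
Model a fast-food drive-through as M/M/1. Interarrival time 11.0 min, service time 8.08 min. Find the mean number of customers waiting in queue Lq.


λ = 60/11.0 = 5.4545 /hr
μ = 60/8.08 = 7.4257 /hr
ρ = λ/μ = 5.4545/7.4257 = 0.7345
Lq = ρ²/(1−ρ) = 0.5396/0.2655 = 2.0326

Final: 2.0326


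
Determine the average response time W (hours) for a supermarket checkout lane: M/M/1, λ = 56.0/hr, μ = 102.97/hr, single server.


W = 1/(μ−λ) = 1/(102.97 − 56.0) = 1/46.97 = 0.02129 hr

Final: 0.02129 hr


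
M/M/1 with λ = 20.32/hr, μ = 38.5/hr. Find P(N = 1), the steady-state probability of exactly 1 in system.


ρ = 20.32/38.5 = 0.5278
P_n = (1−ρ)·ρ^n = (1 − 0.5278)·0.5278^1 = 0.4722·0.527792 = 0.249228

Final: 0.249228


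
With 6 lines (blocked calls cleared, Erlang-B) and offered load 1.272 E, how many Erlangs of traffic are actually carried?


B(6,1.272) = 0.001649 (Erlang-B)
Carried load = a(1 − B) = 1.272·(1 − 0.001649) = 1.272·0.998351 = 1.2699 E

Final: 1.2699 Erlangs


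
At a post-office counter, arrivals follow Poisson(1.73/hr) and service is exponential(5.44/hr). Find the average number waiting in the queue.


ρ = 1.73/5.44 = 0.3180
Lq = ρ²/(1−ρ) = 0.1011/0.6820 = 0.1483

Final: 0.1483


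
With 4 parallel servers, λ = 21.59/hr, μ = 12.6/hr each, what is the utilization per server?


ρ = λ/(cμ) = 21.59/(4·12.6) = 21.59/50.40 = 0.4284

Final: 0.4284


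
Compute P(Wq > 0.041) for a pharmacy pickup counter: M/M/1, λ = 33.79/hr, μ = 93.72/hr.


ρ = 33.79/93.72 = 0.3605
P(Wq > t) = ρ·e^{−(μ−λ)t} = 0.3605·e^{−2.4571}
= 0.3605·0.085681 = 0.030891

Final: 0.030891


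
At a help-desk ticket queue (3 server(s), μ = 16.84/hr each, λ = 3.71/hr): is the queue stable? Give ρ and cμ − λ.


Total capacity cμ = 3·16.84 = 50.52/hr
ρ = λ/(cμ) = 3.71/50.52 = 0.07344
Stable ⇔ ρ < 1: YES
Spare capacity = cμ − λ = 50.52 − 3.71 = 46.81/hr

Final: ρ = 0.07344; stable; margin = 46.81/hr


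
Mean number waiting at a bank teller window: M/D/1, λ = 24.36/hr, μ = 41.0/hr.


ρ = 24.36/41.0 = 0.5941
M/D/1: Lq = ρ²/(2(1−ρ)) = 0.3530/(2·0.4059) = 0.43490

Final: 0.43490


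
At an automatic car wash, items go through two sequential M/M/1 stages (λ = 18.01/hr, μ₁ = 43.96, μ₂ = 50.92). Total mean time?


Each node sees arrival rate λ = 18.01/hr (tandem ⇒ throughput preserved).
W₁ = 1/(μ₁−λ) = 1/(43.96−18.01) = 0.03854 hr
W₂ = 1/(μ₂−λ) = 1/(50.92−18.01) = 0.03039 hr
W_total = W₁ + W₂ = 0.03854 + 0.03039 = 0.06892 hr

Final: 0.06892 hr


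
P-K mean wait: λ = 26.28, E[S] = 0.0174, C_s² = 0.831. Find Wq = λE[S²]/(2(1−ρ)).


ρ = λ·E[S] = 26.28·0.0174 = 0.4573
E[S²] = E[S]²(1+C_s²) = 0.0174²·(1+0.831) = 0.0005544
Wq = λ·E[S²]/(2(1−ρ)) = 26.28·0.0005544/(2·0.5427) = 0.01342 hr

Final: 0.01342 hr


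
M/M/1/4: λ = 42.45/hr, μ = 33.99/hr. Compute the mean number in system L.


ρ = 42.45/33.99 = 1.2489
L = ρ[1 − (K+1)ρ^K + Kρ^(K+1)] / [(1−ρ)(1−ρ^(K+1))]
Numerator: 1.2489·(1 − 5·2.432798 + 4·3.038314) = 1.235488
Denominator: (-0.2489)·(-2.038314) = 0.507330
L = 1.235488/0.507330 = 2.4353

Final: 2.4353


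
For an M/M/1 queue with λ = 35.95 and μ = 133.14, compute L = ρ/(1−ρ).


ρ = λ/μ = 35.95/133.14 = 0.2700
L = ρ/(1−ρ) = 0.2700/(1 − 0.2700) = 0.2700/0.7300 = 0.3699

Final: 0.3699


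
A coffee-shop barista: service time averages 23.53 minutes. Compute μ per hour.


μ = 1/(service time) in consistent units.
1 hour = 60 min, so μ = 60/23.53 = 2.5499 per hour

Final: 2.5499 /hr


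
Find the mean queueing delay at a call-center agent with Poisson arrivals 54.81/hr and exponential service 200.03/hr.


ρ = 54.81/200.03 = 0.2740
Wq = ρ/(μ−λ) = 0.2740/(200.03 − 54.81) = 0.2740/145.22 = 0.001887 hr

Final: 0.001887 hr


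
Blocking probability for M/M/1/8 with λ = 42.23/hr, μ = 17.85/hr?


ρ = λ/μ = 42.23/17.85 = 2.3658
P_K = (1−ρ)ρ^K/(1−ρ^(K+1)) = (-1.3658·981.438042)/(1 − 2321.911961)
= -1340.473919/-2320.911961 = 0.577563

Final: 0.577563


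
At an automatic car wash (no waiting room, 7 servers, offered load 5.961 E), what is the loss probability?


B(c,a) = (a^c/c!) / Σ_{k=0}^{c} a^k/k!
a^7/7! = 53.064407
Σ terms (k=0..7): 1.00000 + 5.96100 + 17.76676 + 35.30255 + 52.60963 + 62.72120 + 62.31351 + 53.06441 = 290.739064
B = 53.064407/290.739064 = 0.182516

Final: 0.182516


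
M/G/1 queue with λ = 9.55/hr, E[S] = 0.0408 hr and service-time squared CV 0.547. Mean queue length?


ρ = λ·E[S] = 9.55·0.0408 = 0.3896
Lq = ρ²(1+C_s²)/(2(1−ρ)) = 0.1518·(1+0.547)/(2·0.6104)
= 0.1518·1.5470/1.2207 = 0.19240

Final: 0.19240


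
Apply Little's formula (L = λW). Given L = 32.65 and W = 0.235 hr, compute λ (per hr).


λ = L/W = 32.65/0.235 = 138.9362 /hr

Final: 138.9362 /hr


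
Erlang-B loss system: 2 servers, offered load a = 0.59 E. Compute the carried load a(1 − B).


B(2,0.59) = 0.098665 (Erlang-B)
Carried load = a(1 − B) = 0.59·(1 − 0.098665) = 0.59·0.901335 = 0.5318 E

Final: 0.5318 Erlangs


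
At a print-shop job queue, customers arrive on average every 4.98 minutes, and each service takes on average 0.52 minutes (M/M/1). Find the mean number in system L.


λ = 60/4.98 = 12.0482 /hr
μ = 60/0.52 = 115.3846 /hr
ρ = λ/μ = 12.0482/115.3846 = 0.1044
L = ρ/(1−ρ) = 0.1044/0.8956 = 0.1166

Final: 0.1166


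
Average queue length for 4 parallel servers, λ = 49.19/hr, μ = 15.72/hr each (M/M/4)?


a = λ/μ = 3.1291; ρ = a/4 = 0.7823
P₀ = 0.030789
Lq = P₀·a^c·ρ / (c!·(1−ρ)²) = 0.030789·95.87318·0.7823/(24·0.04740)
= 2.02982

Final: 2.02982


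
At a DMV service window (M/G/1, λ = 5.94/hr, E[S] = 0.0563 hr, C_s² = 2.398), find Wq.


ρ = λ·E[S] = 5.94·0.0563 = 0.3344
E[S²] = E[S]²(1+C_s²) = 0.0563²·(1+2.398) = 0.010771
Wq = λ·E[S²]/(2(1−ρ)) = 5.94·0.010771/(2·0.6656) = 0.04806 hr

Final: 0.04806 hr


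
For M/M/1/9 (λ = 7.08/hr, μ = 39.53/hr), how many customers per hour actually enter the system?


ρ = 0.1791; P_K = (1−ρ)ρ^9/(1−ρ^10) = 0.0000001557
λ_eff = λ(1 − P_K) = 7.08·(1 − 0.0000001557) = 7.08·1.000000 = 7.0800 /hr

Final: 7.0800 /hr


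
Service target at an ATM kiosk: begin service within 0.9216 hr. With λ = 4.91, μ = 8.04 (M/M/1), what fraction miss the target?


ρ = 4.91/8.04 = 0.6107
P(Wq > t) = ρ·e^{−(μ−λ)t} = 0.6107·e^{−2.8846}
= 0.6107·0.055877 = 0.034124

Final: 0.034124


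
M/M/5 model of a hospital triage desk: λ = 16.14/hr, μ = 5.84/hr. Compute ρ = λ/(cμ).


ρ = λ/(cμ) = 16.14/(5·5.84) = 16.14/29.20 = 0.5527

Final: 0.5527


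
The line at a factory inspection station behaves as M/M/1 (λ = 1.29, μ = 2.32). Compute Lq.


ρ = 1.29/2.32 = 0.5560
Lq = ρ²/(1−ρ) = 0.3092/0.4440 = 0.6964

Final: 0.6964


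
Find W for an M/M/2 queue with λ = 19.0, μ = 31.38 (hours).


a = 0.6055; ρ = 0.3027; P₀ = 0.535225
Lq = P₀·a^c·ρ/(c!(1−ρ)²) = 0.06109
Wq = Lq/λ = 0.06109/19.0 = 0.003215 hr
W = Wq + 1/μ = 0.003215 + 0.03187 = 0.03508 hr

Final: 0.03508 hr


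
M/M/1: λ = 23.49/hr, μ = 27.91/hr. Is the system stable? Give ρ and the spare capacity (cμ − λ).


Total capacity cμ = 1·27.91 = 27.91/hr
ρ = λ/(cμ) = 23.49/27.91 = 0.8416
Stable ⇔ ρ < 1: YES
Spare capacity = cμ − λ = 27.91 − 23.49 = 4.42/hr

Final: ρ = 0.8416; stable; margin = 4.42/hr


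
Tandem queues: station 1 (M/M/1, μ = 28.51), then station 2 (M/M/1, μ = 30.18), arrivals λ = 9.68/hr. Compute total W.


Each node sees arrival rate λ = 9.68/hr (tandem ⇒ throughput preserved).
W₁ = 1/(μ₁−λ) = 1/(28.51−9.68) = 0.05311 hr
W₂ = 1/(μ₂−λ) = 1/(30.18−9.68) = 0.04878 hr
W_total = W₁ + W₂ = 0.05311 + 0.04878 = 0.10189 hr

Final: 0.10189 hr


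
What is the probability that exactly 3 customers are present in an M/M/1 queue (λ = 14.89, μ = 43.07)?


ρ = 14.89/43.07 = 0.3457
P_n = (1−ρ)·ρ^n = (1 − 0.3457)·0.3457^3 = 0.6543·0.041320 = 0.027035

Final: 0.027035


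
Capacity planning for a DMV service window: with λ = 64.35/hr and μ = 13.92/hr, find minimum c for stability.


Stability requires cμ > λ ⇔ c > λ/μ.
λ/μ = 64.35/13.92 = 4.6228
Minimum integer c = ⌊4.6228⌋ + 1 = 5
Check: 5·13.92 = 69.60 > 64.35, while 4·13.92 = 55.68 ≤ 64.35

Final: 5 servers


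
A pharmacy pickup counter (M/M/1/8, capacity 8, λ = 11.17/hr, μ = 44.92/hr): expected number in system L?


ρ = 11.17/44.92 = 0.2487
L = ρ[1 − (K+1)ρ^K + Kρ^(K+1)] / [(1−ρ)(1−ρ^(K+1))]
Numerator: 0.2487·(1 − 9·0.00001462 + 8·0.000003635) = 0.248639
Denominator: (0.7513)·(0.999996) = 0.751333
L = 0.248639/0.751333 = 0.3309

Final: 0.3309


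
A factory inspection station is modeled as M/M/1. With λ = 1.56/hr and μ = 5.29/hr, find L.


ρ = λ/μ = 1.56/5.29 = 0.2949
L = ρ/(1−ρ) = 0.2949/(1 − 0.2949) = 0.2949/0.7051 = 0.4182

Final: 0.4182


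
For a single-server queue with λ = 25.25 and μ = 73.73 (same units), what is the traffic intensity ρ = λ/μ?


ρ = λ/μ = 25.25/73.73 = 0.3425

Final: 0.3425


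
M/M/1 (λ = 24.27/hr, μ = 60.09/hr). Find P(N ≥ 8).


ρ = 24.27/60.09 = 0.4039
P(N ≥ n) = ρ^n = 0.4039^8 = 0.0007082

Final: 0.0007082


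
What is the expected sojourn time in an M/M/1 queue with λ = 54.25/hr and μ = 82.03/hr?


W = 1/(μ−λ) = 1/(82.03 − 54.25) = 1/27.78 = 0.03600 hr

Final: 0.03600 hr


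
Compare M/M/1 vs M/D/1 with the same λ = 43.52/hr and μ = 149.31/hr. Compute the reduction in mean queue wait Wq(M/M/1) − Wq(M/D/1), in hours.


ρ = 43.52/149.31 = 0.2915
Wq(M/M/1) = ρ/(μ−λ) = 0.2915/105.79 = 0.002755 hr
Wq(M/D/1) = ρ/(2(μ−λ)) = 0.001378 hr
Savings = 0.002755 − 0.001378 = 0.001378 hr

Final: 0.001378 hr


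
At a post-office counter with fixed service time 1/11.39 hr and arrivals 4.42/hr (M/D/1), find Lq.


ρ = 4.42/11.39 = 0.3881
M/D/1: Lq = ρ²/(2(1−ρ)) = 0.1506/(2·0.6119) = 0.12304

Final: 0.12304


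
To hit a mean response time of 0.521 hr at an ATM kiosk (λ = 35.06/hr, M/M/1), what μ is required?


W = 1/(μ−λ) ⇒ μ − λ = 1/W = 1/0.521 = 1.9194
μ = λ + 1/W = 35.06 + 1.9194 = 36.9794 per hr

Final: 36.9794 /hr


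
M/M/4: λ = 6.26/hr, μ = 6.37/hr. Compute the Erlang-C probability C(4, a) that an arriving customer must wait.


a = λ/μ = 0.9827; ρ = a/4 = 0.2457
P₀ = 0.373788 (from M/M/c formula)
C(c,a) = [a^c/(c!(1−ρ))]·P₀ = [0.93269/(24·0.7543)]·0.373788
= 0.05152·0.373788 = 0.019257

Final: 0.019257


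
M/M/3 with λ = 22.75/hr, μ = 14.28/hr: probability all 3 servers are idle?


a = λ/μ = 22.75/14.28 = 1.5931; ρ = a/c = 0.5310
Σ_{k=0}^{2} a^k/k! (terms k=0..2) = 1.00000 + 1.59314 + 1.26904 = 3.86218
Tail: a^3/(3!(1−ρ)) = 4.04352/(6·0.4690) = 1.43707
P₀ = 1/(3.86218 + 1.43707) = 1/5.29925 = 0.188706

Final: 0.188706


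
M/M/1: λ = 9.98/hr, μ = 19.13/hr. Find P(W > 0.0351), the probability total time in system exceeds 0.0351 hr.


W ~ Exponential(μ−λ) for M/M/1.
μ − λ = 19.13 − 9.98 = 9.1500
P(W > t) = e^{−(μ−λ)t} = e^{−0.3212} = 0.725304

Final: 0.725304


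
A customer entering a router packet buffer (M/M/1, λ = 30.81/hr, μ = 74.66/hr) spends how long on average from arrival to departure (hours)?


W = 1/(μ−λ) = 1/(74.66 − 30.81) = 1/43.85 = 0.02281 hr

Final: 0.02281 hr


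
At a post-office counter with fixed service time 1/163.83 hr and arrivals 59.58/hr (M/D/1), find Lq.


ρ = 59.58/163.83 = 0.3637
M/D/1: Lq = ρ²/(2(1−ρ)) = 0.1323/(2·0.6363) = 0.10392

Final: 0.10392


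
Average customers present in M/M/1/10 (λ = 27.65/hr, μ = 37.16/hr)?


ρ = 27.65/37.16 = 0.7441
L = ρ[1 − (K+1)ρ^K + Kρ^(K+1)] / [(1−ρ)(1−ρ^(K+1))]
Numerator: 0.7441·(1 − 11·0.052023 + 10·0.038709) = 0.606306
Denominator: (0.2559)·(0.961291) = 0.246014
L = 0.606306/0.246014 = 2.4645

Final: 2.4645


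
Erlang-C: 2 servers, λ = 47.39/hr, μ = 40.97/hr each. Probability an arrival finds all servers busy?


a = λ/μ = 1.1567; ρ = a/2 = 0.5784
P₀ = 0.267146 (from M/M/c formula)
C(c,a) = [a^c/(c!(1−ρ))]·P₀ = [1.33795/(2·0.4216)]·0.267146
= 1.58657·0.267146 = 0.423846

Final: 0.423846


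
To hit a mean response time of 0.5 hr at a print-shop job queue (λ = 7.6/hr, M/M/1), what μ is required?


W = 1/(μ−λ) ⇒ μ − λ = 1/W = 1/0.5 = 2.0000
μ = λ + 1/W = 7.6 + 2.0000 = 9.6000 per hr

Final: 9.6000 /hr


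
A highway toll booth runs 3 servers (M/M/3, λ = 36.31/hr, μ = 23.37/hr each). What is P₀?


a = λ/μ = 36.31/23.37 = 1.5537; ρ = a/c = 0.5179
Σ_{k=0}^{2} a^k/k! (terms k=0..2) = 1.00000 + 1.55370 + 1.20699 = 3.76070
Tail: a^3/(3!(1−ρ)) = 3.75062/(6·0.4821) = 1.29663
P₀ = 1/(3.76070 + 1.29663) = 1/5.05732 = 0.197733

Final: 0.197733


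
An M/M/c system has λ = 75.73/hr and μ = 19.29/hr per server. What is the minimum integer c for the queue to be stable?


Stability requires cμ > λ ⇔ c > λ/μ.
λ/μ = 75.73/19.29 = 3.9259
Minimum integer c = ⌊3.9259⌋ + 1 = 4
Check: 4·19.29 = 77.16 > 75.73, while 3·19.29 = 57.87 ≤ 75.73

Final: 4 servers


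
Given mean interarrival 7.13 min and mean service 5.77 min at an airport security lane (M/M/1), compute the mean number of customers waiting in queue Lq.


λ = 60/7.13 = 8.4151 /hr
μ = 60/5.77 = 10.3986 /hr
ρ = λ/μ = 8.4151/10.3986 = 0.8093
Lq = ρ²/(1−ρ) = 0.6549/0.1907 = 3.4334

Final: 3.4334


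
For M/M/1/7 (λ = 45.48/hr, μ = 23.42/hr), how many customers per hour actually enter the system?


ρ = 1.9419; P_K = (1−ρ)ρ^7/(1−ρ^8) = 0.487459
λ_eff = λ(1 − P_K) = 45.48·(1 − 0.487459) = 45.48·0.512541 = 23.3104 /hr

Final: 23.3104 /hr


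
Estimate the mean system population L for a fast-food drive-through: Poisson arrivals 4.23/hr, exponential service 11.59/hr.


ρ = λ/μ = 4.23/11.59 = 0.3650
L = ρ/(1−ρ) = 0.3650/(1 − 0.3650) = 0.3650/0.6350 = 0.5747

Final: 0.5747


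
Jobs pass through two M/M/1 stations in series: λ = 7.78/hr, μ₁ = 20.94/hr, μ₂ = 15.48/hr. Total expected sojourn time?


Each node sees arrival rate λ = 7.78/hr (tandem ⇒ throughput preserved).
W₁ = 1/(μ₁−λ) = 1/(20.94−7.78) = 0.07599 hr
W₂ = 1/(μ₂−λ) = 1/(15.48−7.78) = 0.12987 hr
W_total = W₁ + W₂ = 0.07599 + 0.12987 = 0.20586 hr

Final: 0.20586 hr


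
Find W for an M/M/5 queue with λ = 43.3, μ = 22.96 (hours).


a = 1.8859; ρ = 0.3772; P₀ = 0.150868
Lq = P₀·a^c·ρ/(c!(1−ρ)²) = 0.02916
Wq = Lq/λ = 0.02916/43.3 = 0.0006735 hr
W = Wq + 1/μ = 0.0006735 + 0.04355 = 0.04423 hr

Final: 0.04423 hr


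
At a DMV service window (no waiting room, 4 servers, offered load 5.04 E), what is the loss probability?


B(c,a) = (a^c/c!) / Σ_{k=0}^{c} a^k/k!
a^4/4! = 26.885053
Σ terms (k=0..4): 1.00000 + 5.04000 + 12.70080 + 21.33734 + 26.88505 = 66.963197
B = 26.885053/66.963197 = 0.401490

Final: 0.401490


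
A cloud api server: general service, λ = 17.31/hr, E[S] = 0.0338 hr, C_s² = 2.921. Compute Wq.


ρ = λ·E[S] = 17.31·0.0338 = 0.5851
E[S²] = E[S]²(1+C_s²) = 0.0338²·(1+2.921) = 0.004480
Wq = λ·E[S²]/(2(1−ρ)) = 17.31·0.004480/(2·0.4149) = 0.09344 hr

Final: 0.09344 hr


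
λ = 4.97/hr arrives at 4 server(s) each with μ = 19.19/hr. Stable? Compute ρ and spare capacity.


Total capacity cμ = 4·19.19 = 76.76/hr
ρ = λ/(cμ) = 4.97/76.76 = 0.06475
Stable ⇔ ρ < 1: YES
Spare capacity = cμ − λ = 76.76 − 4.97 = 71.79/hr

Final: ρ = 0.06475; stable; margin = 71.79/hr


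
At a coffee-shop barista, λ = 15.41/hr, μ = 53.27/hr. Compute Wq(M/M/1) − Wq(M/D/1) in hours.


ρ = 15.41/53.27 = 0.2893
Wq(M/M/1) = ρ/(μ−λ) = 0.2893/37.86 = 0.007641 hr
Wq(M/D/1) = ρ/(2(μ−λ)) = 0.003820 hr
Savings = 0.007641 − 0.003820 = 0.003820 hr

Final: 0.003820 hr


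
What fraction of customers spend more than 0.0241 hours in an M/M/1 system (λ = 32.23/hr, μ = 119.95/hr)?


W ~ Exponential(μ−λ) for M/M/1.
μ − λ = 119.95 − 32.23 = 87.7200
P(W > t) = e^{−(μ−λ)t} = e^{−2.1141} = 0.120748

Final: 0.120748


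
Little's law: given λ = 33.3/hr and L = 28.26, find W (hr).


W = L/λ = 28.26/33.3 = 0.8486 hr

Final: 0.8486 hr


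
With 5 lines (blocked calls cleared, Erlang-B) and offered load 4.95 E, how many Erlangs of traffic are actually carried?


B(5,4.95) = 0.280797 (Erlang-B)
Carried load = a(1 − B) = 4.95·(1 − 0.280797) = 4.95·0.719203 = 3.5601 E

Final: 3.5601 Erlangs


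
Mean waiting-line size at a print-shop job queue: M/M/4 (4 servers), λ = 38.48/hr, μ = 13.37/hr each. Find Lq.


a = λ/μ = 2.8781; ρ = a/4 = 0.7195
P₀ = 0.045073
Lq = P₀·a^c·ρ / (c!·(1−ρ)²) = 0.045073·68.61430·0.7195/(24·0.07867)
= 1.17860

Final: 1.17860


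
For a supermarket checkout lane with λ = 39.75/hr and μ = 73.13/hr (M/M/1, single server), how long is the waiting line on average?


ρ = 39.75/73.13 = 0.5436
Lq = ρ²/(1−ρ) = 0.2954/0.4564 = 0.6473

Final: 0.6473


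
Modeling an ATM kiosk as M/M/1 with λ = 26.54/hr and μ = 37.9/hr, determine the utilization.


ρ = λ/μ = 26.54/37.9 = 0.7003

Final: 0.7003


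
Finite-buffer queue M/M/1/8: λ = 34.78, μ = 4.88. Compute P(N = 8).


ρ = λ/μ = 34.78/4.88 = 7.1270
P_K = (1−ρ)ρ^K/(1−ρ^(K+1)) = (-6.1270·6656992.157432)/(1 − 47444710.499072)
= -40787718.341640/-47444709.499072 = 0.859689

Final: 0.859689


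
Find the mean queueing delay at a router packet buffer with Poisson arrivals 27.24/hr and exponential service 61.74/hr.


ρ = 27.24/61.74 = 0.4412
Wq = ρ/(μ−λ) = 0.4412/(61.74 − 27.24) = 0.4412/34.50 = 0.01279 hr

Final: 0.01279 hr


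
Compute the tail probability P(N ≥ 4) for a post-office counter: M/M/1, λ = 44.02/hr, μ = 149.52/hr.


ρ = 44.02/149.52 = 0.2944
P(N ≥ n) = ρ^n = 0.2944^4 = 0.007513

Final: 0.007513


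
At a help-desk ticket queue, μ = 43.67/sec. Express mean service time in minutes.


Mean service time = 1/μ = 1/43.67 second = 0.02290 second
In minutes: 0.02290 × 0.0166667 = 0.0003817 min

Final: 0.0003817 min


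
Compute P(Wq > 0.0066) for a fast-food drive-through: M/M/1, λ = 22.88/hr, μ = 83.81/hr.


ρ = 22.88/83.81 = 0.2730
P(Wq > t) = ρ·e^{−(μ−λ)t} = 0.2730·e^{−0.4021}
= 0.2730·0.668888 = 0.182606

Final: 0.182606


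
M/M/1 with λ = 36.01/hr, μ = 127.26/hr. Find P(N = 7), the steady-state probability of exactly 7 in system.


ρ = 36.01/127.26 = 0.2830
P_n = (1−ρ)·ρ^n = (1 − 0.2830)·0.2830^7 = 0.7170·0.0001453 = 0.0001042

Final: 0.0001042


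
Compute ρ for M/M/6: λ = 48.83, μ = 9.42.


ρ = λ/(cμ) = 48.83/(6·9.42) = 48.83/56.52 = 0.8639

Final: 0.8639


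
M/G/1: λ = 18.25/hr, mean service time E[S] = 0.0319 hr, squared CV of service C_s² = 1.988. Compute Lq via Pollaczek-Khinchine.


ρ = λ·E[S] = 18.25·0.0319 = 0.5822
Lq = ρ²(1+C_s²)/(2(1−ρ)) = 0.3389·(1+1.988)/(2·0.4178)
= 0.3389·2.9880/0.8357 = 1.21189

Final: 1.21189


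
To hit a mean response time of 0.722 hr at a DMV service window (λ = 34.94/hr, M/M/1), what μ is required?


W = 1/(μ−λ) ⇒ μ − λ = 1/W = 1/0.722 = 1.3850
μ = λ + 1/W = 34.94 + 1.3850 = 36.3250 per hr

Final: 36.3250 /hr
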